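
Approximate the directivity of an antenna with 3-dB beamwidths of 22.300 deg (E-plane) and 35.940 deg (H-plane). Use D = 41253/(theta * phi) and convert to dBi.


D_linear = 41253 / (22.300 * 35.940) = 51.47218
D_dBi = 10 * log10(51.47218) = 17.12 dBi

17.12 dBi


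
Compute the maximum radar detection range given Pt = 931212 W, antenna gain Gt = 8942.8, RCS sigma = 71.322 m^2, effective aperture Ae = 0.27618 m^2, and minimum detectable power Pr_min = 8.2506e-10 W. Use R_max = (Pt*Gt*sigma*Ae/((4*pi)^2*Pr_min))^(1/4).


R^4 = 931212*8942.8*71.322*0.27618 / ((4*pi)^2 * 8.2506e-10) = 1.259020e+18
R_max = 1.259020e+18^0.25 = 33497 m

33497 m


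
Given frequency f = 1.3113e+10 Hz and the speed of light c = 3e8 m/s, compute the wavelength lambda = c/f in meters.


lambda = c / f = 3.0000e+08 / 1.3113e+10 = 0.02288 m

0.02288 m


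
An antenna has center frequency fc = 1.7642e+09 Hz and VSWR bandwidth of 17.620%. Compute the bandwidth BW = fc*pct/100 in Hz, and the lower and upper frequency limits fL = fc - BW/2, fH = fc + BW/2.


BW = 1.7642e+09 * 17.620/100 = 3.108520e+08 Hz
fL = 1.7642e+09 - 3.108520e+08/2 = 1.609e+09 Hz
fH = 1.7642e+09 + 3.108520e+08/2 = 1.920e+09 Hz

BW=3.109e+08 Hz, fL=1.609e+09 Hz, fH=1.920e+09 Hz


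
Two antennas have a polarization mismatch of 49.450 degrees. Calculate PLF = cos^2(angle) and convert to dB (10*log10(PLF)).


PLF_linear = cos^2(49.450 deg) = 0.4226448
PLF_dB = 10 * log10(0.4226448) = -3.740 dB

-3.740 dB


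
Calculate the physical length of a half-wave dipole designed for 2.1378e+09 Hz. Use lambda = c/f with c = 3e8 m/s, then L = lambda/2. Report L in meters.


lambda = c / f = 3.0000e+08 / 2.1378e+09 = 0.1403312 m
L = lambda / 2 = 0.1403312 / 2 = 0.07017 m

0.07017 m


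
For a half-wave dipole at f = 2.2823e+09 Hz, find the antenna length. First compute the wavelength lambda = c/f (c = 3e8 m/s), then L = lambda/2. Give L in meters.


lambda = c / f = 3.0000e+08 / 2.2823e+09 = 0.1314463 m
L = lambda / 2 = 0.1314463 / 2 = 0.06572 m

0.06572 m


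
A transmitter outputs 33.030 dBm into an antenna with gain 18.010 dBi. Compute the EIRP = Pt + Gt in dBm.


EIRP = Pt + Gt = 33.030 + 18.010 = 51.04 dBm

51.04 dBm


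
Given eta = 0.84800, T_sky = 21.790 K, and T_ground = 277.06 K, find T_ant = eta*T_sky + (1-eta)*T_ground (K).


T_ant = 0.84800 * 21.790 + (1 - 0.84800) * 277.06 = 60.59 K

60.59 K


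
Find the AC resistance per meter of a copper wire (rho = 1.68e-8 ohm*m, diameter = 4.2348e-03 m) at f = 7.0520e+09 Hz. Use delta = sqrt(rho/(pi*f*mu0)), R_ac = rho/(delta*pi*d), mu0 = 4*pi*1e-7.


delta = sqrt(1.68e-8 / (pi * 7.0520e+09 * 4*pi*1e-7)) = 7.768168e-07 m
R_ac = 1.68e-8 / (7.768168e-07 * pi * 4.2348e-03) = 1.626 ohm/m

1.626 ohm/m


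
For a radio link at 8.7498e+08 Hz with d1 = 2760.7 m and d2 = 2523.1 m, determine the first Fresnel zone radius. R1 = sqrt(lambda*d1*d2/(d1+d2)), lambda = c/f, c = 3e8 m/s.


lambda = c / f = 3.0000e+08 / 8.7498e+08 = 0.3428650 m
R1 = sqrt(0.3428650 * 2760.7 * 2523.1 / (2760.7 + 2523.1)) = 21.26 m

21.26 m


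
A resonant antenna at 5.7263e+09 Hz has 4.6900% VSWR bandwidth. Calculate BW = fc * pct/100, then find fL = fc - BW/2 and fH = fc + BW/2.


BW = 5.7263e+09 * 4.6900/100 = 2.685635e+08 Hz
fL = 5.7263e+09 - 2.685635e+08/2 = 5.592e+09 Hz
fH = 5.7263e+09 + 2.685635e+08/2 = 5.861e+09 Hz

BW=2.686e+08 Hz, fL=5.592e+09 Hz, fH=5.861e+09 Hz


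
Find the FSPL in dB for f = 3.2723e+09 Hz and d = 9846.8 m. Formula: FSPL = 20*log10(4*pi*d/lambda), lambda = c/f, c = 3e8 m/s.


lambda = c / f = 3.0000e+08 / 3.2723e+09 = 0.09167864 m
FSPL = 20 * log10(4*pi*9846.8/0.09167864) = 122.6 dB

122.6 dB


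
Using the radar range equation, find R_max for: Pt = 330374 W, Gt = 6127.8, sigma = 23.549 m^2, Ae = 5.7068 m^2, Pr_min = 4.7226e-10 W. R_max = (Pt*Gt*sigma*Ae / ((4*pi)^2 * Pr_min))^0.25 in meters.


R^4 = 330374*6127.8*23.549*5.7068 / ((4*pi)^2 * 4.7226e-10) = 3.648167e+18
R_max = 3.648167e+18^0.25 = 43704 m

43704 m


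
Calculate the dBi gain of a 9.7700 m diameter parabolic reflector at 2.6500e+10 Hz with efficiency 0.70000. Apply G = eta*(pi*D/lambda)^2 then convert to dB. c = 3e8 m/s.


lambda = c / f = 3.0000e+08 / 2.6500e+10 = 0.01132075 m
G_linear = 0.70000 * (pi * 9.7700 / 0.01132075)^2 = 5.145606e+06
G_dBi = 10 * log10(5.145606e+06) = 67.11 dBi

67.11 dBi


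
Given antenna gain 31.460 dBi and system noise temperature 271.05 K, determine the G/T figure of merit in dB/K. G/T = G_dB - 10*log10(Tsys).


G/T = 31.460 - 10*log10(271.05) = 31.460 - 24.33049 = 7.130 dB/K

7.130 dB/K


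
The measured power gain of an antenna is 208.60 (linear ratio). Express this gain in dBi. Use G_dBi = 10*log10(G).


G_dBi = 10 * log10(208.60) = 23.19 dBi

23.19 dBi


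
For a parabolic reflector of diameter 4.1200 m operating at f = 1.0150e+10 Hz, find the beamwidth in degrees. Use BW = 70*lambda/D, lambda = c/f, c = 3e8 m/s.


lambda = c / f = 3.0000e+08 / 1.0150e+10 = 0.02955665 m
BW = 70 * 0.02955665 / 4.1200 = 0.5022 deg

0.5022 deg


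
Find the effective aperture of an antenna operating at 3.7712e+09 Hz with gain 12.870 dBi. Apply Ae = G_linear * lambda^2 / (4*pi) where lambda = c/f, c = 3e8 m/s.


lambda = c / f = 3.0000e+08 / 3.7712e+09 = 0.07955028 m
G_linear = 10^(12.870/10) = 19.36422
Ae = G_linear * lambda^2 / (4*pi) = 19.36422 * 0.07955028^2 / (4*pi) = 9.752e-03 m^2

9.752e-03 m^2


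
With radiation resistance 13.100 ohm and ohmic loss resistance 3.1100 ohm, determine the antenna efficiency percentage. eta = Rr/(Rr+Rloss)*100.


eta = 13.100 / (13.100 + 3.1100) * 100 = 80.81%

80.81%


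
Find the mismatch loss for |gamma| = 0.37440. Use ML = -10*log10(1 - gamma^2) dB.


ML = -10 * log10(1 - 0.37440^2) = -10 * log10(0.85982464) = 0.6559 dB

0.6559 dB


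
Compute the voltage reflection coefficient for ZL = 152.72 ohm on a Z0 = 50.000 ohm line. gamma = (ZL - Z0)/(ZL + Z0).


gamma = (152.72 - 50.000) / (152.72 + 50.000) = 0.5067

0.5067


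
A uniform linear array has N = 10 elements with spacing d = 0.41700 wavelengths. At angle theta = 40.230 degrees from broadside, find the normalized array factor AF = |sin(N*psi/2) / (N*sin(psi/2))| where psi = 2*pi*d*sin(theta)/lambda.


psi = 2*pi*0.41700*sin(40.230 deg) = 1.692204 rad
AF = |sin(10*1.692204/2) / (10*sin(1.692204/2))| = 0.1097

0.1097


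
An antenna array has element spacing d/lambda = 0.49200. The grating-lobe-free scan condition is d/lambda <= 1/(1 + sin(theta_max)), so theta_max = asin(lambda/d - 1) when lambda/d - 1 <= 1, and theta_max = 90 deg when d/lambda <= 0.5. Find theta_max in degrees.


lambda/d - 1 = 1/0.49200 - 1 = 1.032520 >= 1
d/lambda <= 0.5, so the array can scan to endfire without grating lobes: theta_max = 90 deg

90 deg


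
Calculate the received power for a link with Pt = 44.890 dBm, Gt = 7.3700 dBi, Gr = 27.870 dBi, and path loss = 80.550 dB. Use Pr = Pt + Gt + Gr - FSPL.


Pr = 44.890 + 7.3700 + 27.870 - 80.550 = -0.42 dBm

-0.42 dBm


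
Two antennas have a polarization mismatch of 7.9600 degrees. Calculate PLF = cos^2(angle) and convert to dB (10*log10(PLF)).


PLF_linear = cos^2(7.9600 deg) = 0.9808228
PLF_dB = 10 * log10(0.9808228) = -0.08409 dB

-0.08409 dB


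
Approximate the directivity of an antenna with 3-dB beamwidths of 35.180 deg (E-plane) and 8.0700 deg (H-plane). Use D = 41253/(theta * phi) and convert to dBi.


D_linear = 41253 / (35.180 * 8.0700) = 145.3069
D_dBi = 10 * log10(145.3069) = 21.62 dBi

21.62 dBi


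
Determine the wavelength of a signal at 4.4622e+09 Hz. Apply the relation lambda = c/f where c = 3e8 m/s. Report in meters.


lambda = c / f = 3.0000e+08 / 4.4622e+09 = 0.06723 m

0.06723 m


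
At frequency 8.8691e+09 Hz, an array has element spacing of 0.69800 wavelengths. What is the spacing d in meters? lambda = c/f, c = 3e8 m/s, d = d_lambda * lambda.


lambda = c / f = 3.0000e+08 / 8.8691e+09 = 0.03382530 m
d = 0.69800 * 0.03382530 = 0.02361 m

0.02361 m


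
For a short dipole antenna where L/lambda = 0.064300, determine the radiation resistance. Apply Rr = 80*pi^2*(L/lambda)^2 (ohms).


Rr = 80 * pi^2 * (0.064300)^2 = 80 * 9.869604 * 4.134490e-03 = 3.264 ohm

3.264 ohm


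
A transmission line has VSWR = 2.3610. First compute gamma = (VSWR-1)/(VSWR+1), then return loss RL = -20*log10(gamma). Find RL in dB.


gamma = (2.3610 - 1) / (2.3610 + 1) = 0.4049390
RL = -20 * log10(0.4049390) = 7.852 dB

7.852 dB


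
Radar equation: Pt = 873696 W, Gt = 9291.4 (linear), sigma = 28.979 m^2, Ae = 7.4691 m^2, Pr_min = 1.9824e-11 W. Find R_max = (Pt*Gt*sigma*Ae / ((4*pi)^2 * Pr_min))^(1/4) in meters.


R^4 = 873696*9291.4*28.979*7.4691 / ((4*pi)^2 * 1.9824e-11) = 5.612833e+20
R_max = 5.612833e+20^0.25 = 153920 m

153920 m


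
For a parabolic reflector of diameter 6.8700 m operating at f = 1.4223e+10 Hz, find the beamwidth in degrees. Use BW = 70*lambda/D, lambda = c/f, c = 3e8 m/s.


lambda = c / f = 3.0000e+08 / 1.4223e+10 = 0.02109260 m
BW = 70 * 0.02109260 / 6.8700 = 0.2149 deg

0.2149 deg


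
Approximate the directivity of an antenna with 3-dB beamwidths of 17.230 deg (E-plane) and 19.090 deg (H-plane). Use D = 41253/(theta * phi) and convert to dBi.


D_linear = 41253 / (17.230 * 19.090) = 125.4193
D_dBi = 10 * log10(125.4193) = 20.98 dBi

20.98 dBi


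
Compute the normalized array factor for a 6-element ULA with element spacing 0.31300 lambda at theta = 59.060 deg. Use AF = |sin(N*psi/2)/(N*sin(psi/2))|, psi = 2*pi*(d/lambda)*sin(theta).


psi = 2*pi*0.31300*sin(59.060 deg) = 1.686797 rad
AF = |sin(6*1.686797/2) / (6*sin(1.686797/2))| = 0.2098

0.2098


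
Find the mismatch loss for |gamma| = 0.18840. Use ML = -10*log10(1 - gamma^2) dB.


ML = -10 * log10(1 - 0.18840^2) = -10 * log10(0.96450544) = 0.1570 dB

0.1570 dB


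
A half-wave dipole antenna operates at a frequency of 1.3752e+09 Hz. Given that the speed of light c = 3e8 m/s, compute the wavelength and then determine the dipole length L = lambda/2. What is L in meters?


lambda = c / f = 3.0000e+08 / 1.3752e+09 = 0.2181501 m
L = lambda / 2 = 0.2181501 / 2 = 0.1091 m

0.1091 m


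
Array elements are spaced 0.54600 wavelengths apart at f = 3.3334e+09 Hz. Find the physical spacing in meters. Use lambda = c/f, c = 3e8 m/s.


lambda = c / f = 3.0000e+08 / 3.3334e+09 = 0.08999820 m
d = 0.54600 * 0.08999820 = 0.04914 m

0.04914 m


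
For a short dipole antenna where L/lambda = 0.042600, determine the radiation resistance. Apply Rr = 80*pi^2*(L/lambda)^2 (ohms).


Rr = 80 * pi^2 * (0.042600)^2 = 80 * 9.869604 * 1.814760e-03 = 1.433 ohm

1.433 ohm


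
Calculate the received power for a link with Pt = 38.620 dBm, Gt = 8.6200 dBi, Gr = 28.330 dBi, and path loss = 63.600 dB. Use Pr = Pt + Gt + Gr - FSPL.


Pr = 38.620 + 8.6200 + 28.330 - 63.600 = 11.97 dBm

11.97 dBm


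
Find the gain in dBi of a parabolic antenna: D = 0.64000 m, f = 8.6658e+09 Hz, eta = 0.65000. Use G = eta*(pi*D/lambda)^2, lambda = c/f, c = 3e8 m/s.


lambda = c / f = 3.0000e+08 / 8.6658e+09 = 0.03461885 m
G_linear = 0.65000 * (pi * 0.64000 / 0.03461885)^2 = 2192.541
G_dBi = 10 * log10(2192.541) = 33.41 dBi

33.41 dBi


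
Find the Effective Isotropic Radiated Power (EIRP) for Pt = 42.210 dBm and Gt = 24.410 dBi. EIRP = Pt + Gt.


EIRP = Pt + Gt = 42.210 + 24.410 = 66.62 dBm

66.62 dBm


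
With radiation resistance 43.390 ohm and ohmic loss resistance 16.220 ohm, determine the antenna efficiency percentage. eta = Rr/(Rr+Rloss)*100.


eta = 43.390 / (43.390 + 16.220) * 100 = 72.79%

72.79%


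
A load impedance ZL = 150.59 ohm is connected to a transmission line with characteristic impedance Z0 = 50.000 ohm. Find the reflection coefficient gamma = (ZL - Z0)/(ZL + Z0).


gamma = (150.59 - 50.000) / (150.59 + 50.000) = 0.5015

0.5015


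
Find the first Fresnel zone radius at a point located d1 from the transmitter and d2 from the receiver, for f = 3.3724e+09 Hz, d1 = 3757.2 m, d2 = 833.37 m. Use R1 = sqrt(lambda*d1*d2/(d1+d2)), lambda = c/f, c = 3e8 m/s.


lambda = c / f = 3.0000e+08 / 3.3724e+09 = 0.08895742 m
R1 = sqrt(0.08895742 * 3757.2 * 833.37 / (3757.2 + 833.37)) = 7.789 m

7.789 m


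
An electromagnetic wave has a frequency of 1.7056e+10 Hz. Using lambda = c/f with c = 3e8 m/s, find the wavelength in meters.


lambda = c / f = 3.0000e+08 / 1.7056e+10 = 0.01759 m

0.01759 m


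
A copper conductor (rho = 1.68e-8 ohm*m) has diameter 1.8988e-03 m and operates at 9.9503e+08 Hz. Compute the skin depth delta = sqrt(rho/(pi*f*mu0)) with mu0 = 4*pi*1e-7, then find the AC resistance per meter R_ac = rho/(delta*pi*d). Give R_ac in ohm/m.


delta = sqrt(1.68e-8 / (pi * 9.9503e+08 * 4*pi*1e-7)) = 2.068029e-06 m
R_ac = 1.68e-8 / (2.068029e-06 * pi * 1.8988e-03) = 1.362 ohm/m

1.362 ohm/m


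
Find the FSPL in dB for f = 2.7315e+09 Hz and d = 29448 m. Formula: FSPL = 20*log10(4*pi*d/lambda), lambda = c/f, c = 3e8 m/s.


lambda = c / f = 3.0000e+08 / 2.7315e+09 = 0.1098298 m
FSPL = 20 * log10(4*pi*29448/0.1098298) = 130.6 dB

130.6 dB


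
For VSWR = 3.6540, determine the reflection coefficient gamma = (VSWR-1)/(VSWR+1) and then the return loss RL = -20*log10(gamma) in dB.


gamma = (3.6540 - 1) / (3.6540 + 1) = 0.5702621
RL = -20 * log10(0.5702621) = 4.879 dB

4.879 dB


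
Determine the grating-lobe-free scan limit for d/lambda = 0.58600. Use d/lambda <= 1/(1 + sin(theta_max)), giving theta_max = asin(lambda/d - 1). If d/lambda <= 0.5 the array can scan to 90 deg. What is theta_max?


lambda/d - 1 = 1/0.58600 - 1 = 0.7064846
theta_max = asin(0.7064846) = 44.95 deg

44.95 deg


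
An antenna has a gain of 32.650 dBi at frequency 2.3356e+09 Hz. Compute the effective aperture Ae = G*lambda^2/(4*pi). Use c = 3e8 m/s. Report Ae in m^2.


lambda = c / f = 3.0000e+08 / 2.3356e+09 = 0.1284467 m
G_linear = 10^(32.650/10) = 1840.772
Ae = G_linear * lambda^2 / (4*pi) = 1840.772 * 0.1284467^2 / (4*pi) = 2.417 m^2

2.417 m^2


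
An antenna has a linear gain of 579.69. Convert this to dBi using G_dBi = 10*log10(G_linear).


G_dBi = 10 * log10(579.69) = 27.63 dBi

27.63 dBi


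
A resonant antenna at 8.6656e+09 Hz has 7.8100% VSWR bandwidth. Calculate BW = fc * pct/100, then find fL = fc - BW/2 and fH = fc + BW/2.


BW = 8.6656e+09 * 7.8100/100 = 6.767834e+08 Hz
fL = 8.6656e+09 - 6.767834e+08/2 = 8.327e+09 Hz
fH = 8.6656e+09 + 6.767834e+08/2 = 9.004e+09 Hz

BW=6.768e+08 Hz, fL=8.327e+09 Hz, fH=9.004e+09 Hz


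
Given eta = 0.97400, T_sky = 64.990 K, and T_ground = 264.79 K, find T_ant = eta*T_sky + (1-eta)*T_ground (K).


T_ant = 0.97400 * 64.990 + (1 - 0.97400) * 264.79 = 70.18 K

70.18 K


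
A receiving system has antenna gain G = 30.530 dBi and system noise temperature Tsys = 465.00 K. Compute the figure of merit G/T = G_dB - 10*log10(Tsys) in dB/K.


G/T = 30.530 - 10*log10(465.00) = 30.530 - 26.67453 = 3.855 dB/K

3.855 dB/K


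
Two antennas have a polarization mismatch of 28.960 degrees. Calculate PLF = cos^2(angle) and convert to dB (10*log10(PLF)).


PLF_linear = cos^2(28.960 deg) = 0.7655514
PLF_dB = 10 * log10(0.7655514) = -1.160 dB

-1.160 dB


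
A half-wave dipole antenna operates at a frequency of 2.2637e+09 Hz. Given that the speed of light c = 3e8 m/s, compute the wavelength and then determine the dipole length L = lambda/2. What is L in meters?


lambda = c / f = 3.0000e+08 / 2.2637e+09 = 0.1325264 m
L = lambda / 2 = 0.1325264 / 2 = 0.06626 m

0.06626 m


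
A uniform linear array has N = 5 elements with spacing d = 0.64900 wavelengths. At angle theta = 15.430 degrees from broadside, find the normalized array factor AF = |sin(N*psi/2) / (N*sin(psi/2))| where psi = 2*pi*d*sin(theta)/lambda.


psi = 2*pi*0.64900*sin(15.430 deg) = 1.084940 rad
AF = |sin(5*1.084940/2) / (5*sin(1.084940/2))| = 0.1612

0.1612


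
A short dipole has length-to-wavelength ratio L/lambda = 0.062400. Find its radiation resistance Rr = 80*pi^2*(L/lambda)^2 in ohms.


Rr = 80 * pi^2 * (0.062400)^2 = 80 * 9.869604 * 3.893760e-03 = 3.074 ohm

3.074 ohm


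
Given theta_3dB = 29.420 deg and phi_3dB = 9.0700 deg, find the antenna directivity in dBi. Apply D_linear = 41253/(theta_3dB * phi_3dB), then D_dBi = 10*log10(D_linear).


D_linear = 41253 / (29.420 * 9.0700) = 154.5986
D_dBi = 10 * log10(154.5986) = 21.89 dBi

21.89 dBi


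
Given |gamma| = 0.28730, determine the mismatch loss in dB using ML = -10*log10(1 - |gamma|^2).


ML = -10 * log10(1 - 0.28730^2) = -10 * log10(0.91745871) = 0.3741 dB

0.3741 dB


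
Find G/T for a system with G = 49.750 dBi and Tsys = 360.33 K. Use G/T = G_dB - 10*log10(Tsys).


G/T = 49.750 - 10*log10(360.33) = 49.750 - 25.56700 = 24.18 dB/K

24.18 dB/K


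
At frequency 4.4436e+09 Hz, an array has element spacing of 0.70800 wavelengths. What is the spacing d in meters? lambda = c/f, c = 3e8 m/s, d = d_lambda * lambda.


lambda = c / f = 3.0000e+08 / 4.4436e+09 = 0.06751283 m
d = 0.70800 * 0.06751283 = 0.04780 m

0.04780 m


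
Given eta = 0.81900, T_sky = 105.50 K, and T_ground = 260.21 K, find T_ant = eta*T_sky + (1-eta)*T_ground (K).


T_ant = 0.81900 * 105.50 + (1 - 0.81900) * 260.21 = 133.5 K

133.5 K


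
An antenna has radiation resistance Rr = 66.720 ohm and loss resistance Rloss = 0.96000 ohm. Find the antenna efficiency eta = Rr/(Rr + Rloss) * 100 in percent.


eta = 66.720 / (66.720 + 0.96000) * 100 = 98.58%

98.58%


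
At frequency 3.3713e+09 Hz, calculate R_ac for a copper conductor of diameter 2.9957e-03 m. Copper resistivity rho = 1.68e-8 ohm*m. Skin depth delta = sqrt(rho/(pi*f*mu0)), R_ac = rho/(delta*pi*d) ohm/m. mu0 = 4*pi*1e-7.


delta = sqrt(1.68e-8 / (pi * 3.3713e+09 * 4*pi*1e-7)) = 1.123508e-06 m
R_ac = 1.68e-8 / (1.123508e-06 * pi * 2.9957e-03) = 1.589 ohm/m

1.589 ohm/m


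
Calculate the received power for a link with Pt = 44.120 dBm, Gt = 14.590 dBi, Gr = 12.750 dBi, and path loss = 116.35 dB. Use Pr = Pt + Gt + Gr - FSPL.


Pr = 44.120 + 14.590 + 12.750 - 116.35 = -44.89 dBm

-44.89 dBm


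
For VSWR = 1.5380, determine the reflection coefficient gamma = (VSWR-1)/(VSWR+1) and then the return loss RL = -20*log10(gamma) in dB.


gamma = (1.5380 - 1) / (1.5380 + 1) = 0.2119779
RL = -20 * log10(0.2119779) = 13.47 dB

13.47 dB


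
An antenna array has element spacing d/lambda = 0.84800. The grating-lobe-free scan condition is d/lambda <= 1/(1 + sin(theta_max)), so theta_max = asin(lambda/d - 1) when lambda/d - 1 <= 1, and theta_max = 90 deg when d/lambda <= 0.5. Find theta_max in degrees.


lambda/d - 1 = 1/0.84800 - 1 = 0.1792453
theta_max = asin(0.1792453) = 10.33 deg

10.33 deg


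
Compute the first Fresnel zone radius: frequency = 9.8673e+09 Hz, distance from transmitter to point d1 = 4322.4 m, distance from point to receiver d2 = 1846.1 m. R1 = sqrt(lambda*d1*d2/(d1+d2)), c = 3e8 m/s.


lambda = c / f = 3.0000e+08 / 9.8673e+09 = 0.03040345 m
R1 = sqrt(0.03040345 * 4322.4 * 1846.1 / (4322.4 + 1846.1)) = 6.271 m

6.271 m


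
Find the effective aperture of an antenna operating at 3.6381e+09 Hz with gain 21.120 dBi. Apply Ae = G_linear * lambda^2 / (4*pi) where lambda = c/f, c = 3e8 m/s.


lambda = c / f = 3.0000e+08 / 3.6381e+09 = 0.08246063 m
G_linear = 10^(21.120/10) = 129.4196
Ae = G_linear * lambda^2 / (4*pi) = 129.4196 * 0.08246063^2 / (4*pi) = 0.07003 m^2

0.07003 m^2


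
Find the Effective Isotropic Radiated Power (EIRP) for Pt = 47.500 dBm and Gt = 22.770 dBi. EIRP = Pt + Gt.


EIRP = Pt + Gt = 47.500 + 22.770 = 70.27 dBm

70.27 dBm


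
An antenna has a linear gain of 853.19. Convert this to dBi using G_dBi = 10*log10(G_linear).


G_dBi = 10 * log10(853.19) = 29.31 dBi

29.31 dBi


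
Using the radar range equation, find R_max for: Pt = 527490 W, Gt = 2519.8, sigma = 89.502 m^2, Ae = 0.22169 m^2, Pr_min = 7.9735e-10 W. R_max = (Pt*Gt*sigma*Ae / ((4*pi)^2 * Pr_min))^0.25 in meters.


R^4 = 527490*2519.8*89.502*0.22169 / ((4*pi)^2 * 7.9735e-10) = 2.094548e+17
R_max = 2.094548e+17^0.25 = 21393 m

21393 m


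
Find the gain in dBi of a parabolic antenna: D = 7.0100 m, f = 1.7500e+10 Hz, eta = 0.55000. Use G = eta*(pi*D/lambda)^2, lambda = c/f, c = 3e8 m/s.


lambda = c / f = 3.0000e+08 / 1.7500e+10 = 0.01714286 m
G_linear = 0.55000 * (pi * 7.0100 / 0.01714286)^2 = 907678.2
G_dBi = 10 * log10(907678.2) = 59.58 dBi

59.58 dBi


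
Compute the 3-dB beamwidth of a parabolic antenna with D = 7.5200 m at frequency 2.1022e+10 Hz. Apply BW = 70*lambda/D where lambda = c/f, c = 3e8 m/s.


lambda = c / f = 3.0000e+08 / 2.1022e+10 = 0.01427076 m
BW = 70 * 0.01427076 / 7.5200 = 0.1328 deg

0.1328 deg


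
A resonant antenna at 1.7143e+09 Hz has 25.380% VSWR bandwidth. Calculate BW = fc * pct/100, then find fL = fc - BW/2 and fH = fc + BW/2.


BW = 1.7143e+09 * 25.380/100 = 4.350893e+08 Hz
fL = 1.7143e+09 - 4.350893e+08/2 = 1.497e+09 Hz
fH = 1.7143e+09 + 4.350893e+08/2 = 1.932e+09 Hz

BW=4.351e+08 Hz, fL=1.497e+09 Hz, fH=1.932e+09 Hz


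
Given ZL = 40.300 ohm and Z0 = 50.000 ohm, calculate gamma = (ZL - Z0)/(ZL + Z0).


gamma = (40.300 - 50.000) / (40.300 + 50.000) = -0.1074

-0.1074


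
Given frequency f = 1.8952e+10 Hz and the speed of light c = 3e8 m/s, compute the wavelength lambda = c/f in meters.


lambda = c / f = 3.0000e+08 / 1.8952e+10 = 0.01583 m

0.01583 m


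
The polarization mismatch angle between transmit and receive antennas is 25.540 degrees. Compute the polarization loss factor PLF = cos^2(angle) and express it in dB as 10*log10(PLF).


PLF_linear = cos^2(25.540 deg) = 0.8141173
PLF_dB = 10 * log10(0.8141173) = -0.8931 dB

-0.8931 dB


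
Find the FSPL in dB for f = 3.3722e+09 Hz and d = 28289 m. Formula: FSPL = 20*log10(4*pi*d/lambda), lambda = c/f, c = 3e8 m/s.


lambda = c / f = 3.0000e+08 / 3.3722e+09 = 0.08896269 m
FSPL = 20 * log10(4*pi*28289/0.08896269) = 132.0 dB

132.0 dB


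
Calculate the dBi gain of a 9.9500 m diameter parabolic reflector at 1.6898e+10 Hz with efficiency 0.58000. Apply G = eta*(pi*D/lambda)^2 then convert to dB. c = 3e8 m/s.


lambda = c / f = 3.0000e+08 / 1.6898e+10 = 0.01775358 m
G_linear = 0.58000 * (pi * 9.9500 / 0.01775358)^2 = 1.798051e+06
G_dBi = 10 * log10(1.798051e+06) = 62.55 dBi

62.55 dBi


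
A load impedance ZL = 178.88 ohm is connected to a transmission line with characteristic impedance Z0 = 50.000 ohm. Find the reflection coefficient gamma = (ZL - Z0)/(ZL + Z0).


gamma = (178.88 - 50.000) / (178.88 + 50.000) = 0.5631

0.5631


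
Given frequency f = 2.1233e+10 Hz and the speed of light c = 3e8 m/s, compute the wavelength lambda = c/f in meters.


lambda = c / f = 3.0000e+08 / 2.1233e+10 = 0.01413 m

0.01413 m


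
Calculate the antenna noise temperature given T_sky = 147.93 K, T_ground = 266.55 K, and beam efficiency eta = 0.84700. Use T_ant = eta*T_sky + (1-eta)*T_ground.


T_ant = 0.84700 * 147.93 + (1 - 0.84700) * 266.55 = 166.1 K

166.1 K


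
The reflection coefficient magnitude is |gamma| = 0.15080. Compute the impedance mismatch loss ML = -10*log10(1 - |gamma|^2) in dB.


ML = -10 * log10(1 - 0.15080^2) = -10 * log10(0.97725936) = 0.09990 dB

0.09990 dB


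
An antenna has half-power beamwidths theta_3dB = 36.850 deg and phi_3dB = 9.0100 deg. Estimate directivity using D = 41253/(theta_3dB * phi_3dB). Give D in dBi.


D_linear = 41253 / (36.850 * 9.0100) = 124.2491
D_dBi = 10 * log10(124.2491) = 20.94 dBi

20.94 dBi


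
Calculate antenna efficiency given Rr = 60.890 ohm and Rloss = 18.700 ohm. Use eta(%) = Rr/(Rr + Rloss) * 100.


eta = 60.890 / (60.890 + 18.700) * 100 = 76.50%

76.50%


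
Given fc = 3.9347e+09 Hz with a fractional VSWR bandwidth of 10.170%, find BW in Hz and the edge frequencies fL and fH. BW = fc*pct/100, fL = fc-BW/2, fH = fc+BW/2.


BW = 3.9347e+09 * 10.170/100 = 4.001590e+08 Hz
fL = 3.9347e+09 - 4.001590e+08/2 = 3.735e+09 Hz
fH = 3.9347e+09 + 4.001590e+08/2 = 4.135e+09 Hz

BW=4.002e+08 Hz, fL=3.735e+09 Hz, fH=4.135e+09 Hz


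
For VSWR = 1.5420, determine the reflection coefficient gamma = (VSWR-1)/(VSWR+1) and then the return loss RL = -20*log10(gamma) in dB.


gamma = (1.5420 - 1) / (1.5420 + 1) = 0.2132179
RL = -20 * log10(0.2132179) = 13.42 dB

13.42 dB


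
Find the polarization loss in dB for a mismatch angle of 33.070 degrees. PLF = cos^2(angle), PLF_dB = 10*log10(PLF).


PLF_linear = cos^2(33.070 deg) = 0.7022516
PLF_dB = 10 * log10(0.7022516) = -1.535 dB

-1.535 dB


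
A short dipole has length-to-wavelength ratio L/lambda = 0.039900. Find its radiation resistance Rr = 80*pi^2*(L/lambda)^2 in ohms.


Rr = 80 * pi^2 * (0.039900)^2 = 80 * 9.869604 * 1.592010e-03 = 1.257 ohm

1.257 ohm


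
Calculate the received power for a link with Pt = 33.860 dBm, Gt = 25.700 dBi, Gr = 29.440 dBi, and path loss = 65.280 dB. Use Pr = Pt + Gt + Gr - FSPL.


Pr = 33.860 + 25.700 + 29.440 - 65.280 = 23.72 dBm

23.72 dBm


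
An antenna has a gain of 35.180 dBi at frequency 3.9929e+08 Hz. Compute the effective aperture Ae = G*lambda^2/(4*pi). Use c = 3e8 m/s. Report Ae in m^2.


lambda = c / f = 3.0000e+08 / 3.9929e+08 = 0.7513336 m
G_linear = 10^(35.180/10) = 3296.097
Ae = G_linear * lambda^2 / (4*pi) = 3296.097 * 0.7513336^2 / (4*pi) = 148.1 m^2

148.1 m^2


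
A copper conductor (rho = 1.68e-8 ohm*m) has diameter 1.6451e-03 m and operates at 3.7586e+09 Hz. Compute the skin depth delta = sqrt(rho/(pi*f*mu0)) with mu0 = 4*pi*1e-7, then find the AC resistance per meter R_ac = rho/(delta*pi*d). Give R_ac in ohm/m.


delta = sqrt(1.68e-8 / (pi * 3.7586e+09 * 4*pi*1e-7)) = 1.064049e-06 m
R_ac = 1.68e-8 / (1.064049e-06 * pi * 1.6451e-03) = 3.055 ohm/m

3.055 ohm/m


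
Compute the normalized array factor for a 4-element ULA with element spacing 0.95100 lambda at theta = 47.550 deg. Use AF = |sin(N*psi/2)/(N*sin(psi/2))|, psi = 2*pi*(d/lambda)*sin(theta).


psi = 2*pi*0.95100*sin(47.550 deg) = 4.408981 rad
AF = |sin(4*4.408981/2) / (4*sin(4.408981/2))| = 0.1769

0.1769


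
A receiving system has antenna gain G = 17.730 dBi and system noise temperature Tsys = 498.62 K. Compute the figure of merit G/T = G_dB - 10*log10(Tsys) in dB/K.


G/T = 17.730 - 10*log10(498.62) = 17.730 - 26.97770 = -9.248 dB/K

-9.248 dB/K


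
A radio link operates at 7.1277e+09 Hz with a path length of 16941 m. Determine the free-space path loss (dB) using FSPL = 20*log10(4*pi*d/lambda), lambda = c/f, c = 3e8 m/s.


lambda = c / f = 3.0000e+08 / 7.1277e+09 = 0.04208931 m
FSPL = 20 * log10(4*pi*16941/0.04208931) = 134.1 dB

134.1 dB


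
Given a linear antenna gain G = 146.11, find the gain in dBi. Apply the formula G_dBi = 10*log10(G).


G_dBi = 10 * log10(146.11) = 21.65 dBi

21.65 dBi


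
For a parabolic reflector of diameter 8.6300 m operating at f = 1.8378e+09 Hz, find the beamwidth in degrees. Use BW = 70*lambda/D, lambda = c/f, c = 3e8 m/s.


lambda = c / f = 3.0000e+08 / 1.8378e+09 = 0.1632387 m
BW = 70 * 0.1632387 / 8.6300 = 1.324 deg

1.324 deg


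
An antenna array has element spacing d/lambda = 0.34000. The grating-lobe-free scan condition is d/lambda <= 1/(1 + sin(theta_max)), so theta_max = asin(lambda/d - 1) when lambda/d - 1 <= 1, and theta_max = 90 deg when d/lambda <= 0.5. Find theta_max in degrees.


lambda/d - 1 = 1/0.34000 - 1 = 1.941176 >= 1
d/lambda <= 0.5, so the array can scan to endfire without grating lobes: theta_max = 90 deg

90 deg


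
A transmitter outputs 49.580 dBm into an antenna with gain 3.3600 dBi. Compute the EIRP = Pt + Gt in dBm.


EIRP = Pt + Gt = 49.580 + 3.3600 = 52.94 dBm

52.94 dBm


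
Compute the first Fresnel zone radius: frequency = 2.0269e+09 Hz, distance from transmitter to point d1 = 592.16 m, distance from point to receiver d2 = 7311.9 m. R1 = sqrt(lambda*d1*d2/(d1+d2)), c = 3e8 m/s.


lambda = c / f = 3.0000e+08 / 2.0269e+09 = 0.1480093 m
R1 = sqrt(0.1480093 * 592.16 * 7311.9 / (592.16 + 7311.9)) = 9.004 m

9.004 m


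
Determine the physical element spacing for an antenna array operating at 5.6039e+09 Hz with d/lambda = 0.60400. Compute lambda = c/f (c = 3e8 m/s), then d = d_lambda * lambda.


lambda = c / f = 3.0000e+08 / 5.6039e+09 = 0.05353415 m
d = 0.60400 * 0.05353415 = 0.03233 m

0.03233 m


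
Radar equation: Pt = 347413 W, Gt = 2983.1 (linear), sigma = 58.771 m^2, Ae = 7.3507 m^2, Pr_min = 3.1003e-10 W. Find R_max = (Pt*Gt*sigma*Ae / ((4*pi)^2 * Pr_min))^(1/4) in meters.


R^4 = 347413*2983.1*58.771*7.3507 / ((4*pi)^2 * 3.1003e-10) = 9.144968e+18
R_max = 9.144968e+18^0.25 = 54991 m

54991 m


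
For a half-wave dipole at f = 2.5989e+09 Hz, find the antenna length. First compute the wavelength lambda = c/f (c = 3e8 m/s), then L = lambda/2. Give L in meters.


lambda = c / f = 3.0000e+08 / 2.5989e+09 = 0.1154335 m
L = lambda / 2 = 0.1154335 / 2 = 0.05772 m

0.05772 m


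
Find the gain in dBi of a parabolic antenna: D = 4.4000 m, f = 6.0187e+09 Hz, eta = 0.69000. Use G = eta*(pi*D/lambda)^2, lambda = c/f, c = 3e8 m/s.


lambda = c / f = 3.0000e+08 / 6.0187e+09 = 0.04984465 m
G_linear = 0.69000 * (pi * 4.4000 / 0.04984465)^2 = 53066.09
G_dBi = 10 * log10(53066.09) = 47.25 dBi

47.25 dBi


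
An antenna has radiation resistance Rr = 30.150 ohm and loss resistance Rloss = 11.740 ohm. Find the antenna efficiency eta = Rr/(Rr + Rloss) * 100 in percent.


eta = 30.150 / (30.150 + 11.740) * 100 = 71.97%

71.97%


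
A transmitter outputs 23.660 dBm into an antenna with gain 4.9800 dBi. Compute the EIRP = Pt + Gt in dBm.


EIRP = Pt + Gt = 23.660 + 4.9800 = 28.64 dBm

28.64 dBm


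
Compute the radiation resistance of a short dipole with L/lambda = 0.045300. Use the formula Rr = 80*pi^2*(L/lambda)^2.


Rr = 80 * pi^2 * (0.045300)^2 = 80 * 9.869604 * 2.052090e-03 = 1.620 ohm

1.620 ohm


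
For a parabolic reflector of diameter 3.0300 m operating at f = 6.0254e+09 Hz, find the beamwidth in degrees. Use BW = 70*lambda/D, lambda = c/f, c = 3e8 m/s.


lambda = c / f = 3.0000e+08 / 6.0254e+09 = 0.04978923 m
BW = 70 * 0.04978923 / 3.0300 = 1.150 deg

1.150 deg


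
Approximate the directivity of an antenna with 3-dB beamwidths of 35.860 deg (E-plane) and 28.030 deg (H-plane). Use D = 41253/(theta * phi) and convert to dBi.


D_linear = 41253 / (35.860 * 28.030) = 41.04140
D_dBi = 10 * log10(41.04140) = 16.13 dBi

16.13 dBi


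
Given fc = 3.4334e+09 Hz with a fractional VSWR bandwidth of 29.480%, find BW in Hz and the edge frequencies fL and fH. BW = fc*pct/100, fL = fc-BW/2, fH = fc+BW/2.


BW = 3.4334e+09 * 29.480/100 = 1.012166e+09 Hz
fL = 3.4334e+09 - 1.012166e+09/2 = 2.927e+09 Hz
fH = 3.4334e+09 + 1.012166e+09/2 = 3.939e+09 Hz

BW=1.012e+09 Hz, fL=2.927e+09 Hz, fH=3.939e+09 Hz


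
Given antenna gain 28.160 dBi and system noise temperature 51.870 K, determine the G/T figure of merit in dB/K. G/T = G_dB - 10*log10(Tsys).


G/T = 28.160 - 10*log10(51.870) = 28.160 - 17.14916 = 11.01 dB/K

11.01 dB/K


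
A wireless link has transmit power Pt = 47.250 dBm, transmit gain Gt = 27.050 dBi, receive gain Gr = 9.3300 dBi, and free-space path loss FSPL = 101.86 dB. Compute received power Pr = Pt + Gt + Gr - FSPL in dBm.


Pr = 47.250 + 27.050 + 9.3300 - 101.86 = -18.23 dBm

-18.23 dBm


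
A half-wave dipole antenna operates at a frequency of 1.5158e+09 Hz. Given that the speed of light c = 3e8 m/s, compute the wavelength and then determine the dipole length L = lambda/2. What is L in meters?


lambda = c / f = 3.0000e+08 / 1.5158e+09 = 0.1979153 m
L = lambda / 2 = 0.1979153 / 2 = 0.09896 m

0.09896 m


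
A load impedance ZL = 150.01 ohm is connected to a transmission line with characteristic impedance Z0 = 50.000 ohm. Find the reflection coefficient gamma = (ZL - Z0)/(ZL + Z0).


gamma = (150.01 - 50.000) / (150.01 + 50.000) = 0.5000

0.5000


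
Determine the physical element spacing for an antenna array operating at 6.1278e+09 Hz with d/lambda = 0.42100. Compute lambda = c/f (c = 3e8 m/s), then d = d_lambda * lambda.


lambda = c / f = 3.0000e+08 / 6.1278e+09 = 0.04895721 m
d = 0.42100 * 0.04895721 = 0.02061 m

0.02061 m


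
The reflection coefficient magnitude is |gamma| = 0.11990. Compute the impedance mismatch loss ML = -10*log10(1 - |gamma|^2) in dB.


ML = -10 * log10(1 - 0.11990^2) = -10 * log10(0.98562399) = 0.06289 dB

0.06289 dB


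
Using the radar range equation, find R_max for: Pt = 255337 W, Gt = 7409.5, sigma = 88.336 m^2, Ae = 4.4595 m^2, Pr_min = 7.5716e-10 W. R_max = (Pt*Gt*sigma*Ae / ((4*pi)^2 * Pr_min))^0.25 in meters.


R^4 = 255337*7409.5*88.336*4.4595 / ((4*pi)^2 * 7.5716e-10) = 6.233316e+18
R_max = 6.233316e+18^0.25 = 49967 m

49967 m


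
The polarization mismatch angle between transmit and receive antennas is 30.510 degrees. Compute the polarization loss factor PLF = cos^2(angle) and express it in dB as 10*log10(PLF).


PLF_linear = cos^2(30.510 deg) = 0.7422521
PLF_dB = 10 * log10(0.7422521) = -1.294 dB

-1.294 dB


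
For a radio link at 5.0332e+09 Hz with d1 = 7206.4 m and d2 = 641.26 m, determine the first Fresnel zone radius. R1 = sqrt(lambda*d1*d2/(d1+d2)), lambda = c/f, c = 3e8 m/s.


lambda = c / f = 3.0000e+08 / 5.0332e+09 = 0.05960423 m
R1 = sqrt(0.05960423 * 7206.4 * 641.26 / (7206.4 + 641.26)) = 5.924 m

5.924 m


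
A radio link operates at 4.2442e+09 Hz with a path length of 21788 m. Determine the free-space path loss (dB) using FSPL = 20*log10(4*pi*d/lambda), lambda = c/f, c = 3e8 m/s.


lambda = c / f = 3.0000e+08 / 4.2442e+09 = 0.07068470 m
FSPL = 20 * log10(4*pi*21788/0.07068470) = 131.8 dB

131.8 dB


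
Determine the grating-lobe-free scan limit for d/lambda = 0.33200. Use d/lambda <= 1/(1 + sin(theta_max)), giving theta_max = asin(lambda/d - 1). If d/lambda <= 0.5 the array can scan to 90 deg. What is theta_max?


lambda/d - 1 = 1/0.33200 - 1 = 2.012048 >= 1
d/lambda <= 0.5, so the array can scan to endfire without grating lobes: theta_max = 90 deg

90 deg


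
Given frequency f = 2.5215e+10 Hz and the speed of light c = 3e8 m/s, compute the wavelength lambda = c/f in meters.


lambda = c / f = 3.0000e+08 / 2.5215e+10 = 0.01190 m

0.01190 m


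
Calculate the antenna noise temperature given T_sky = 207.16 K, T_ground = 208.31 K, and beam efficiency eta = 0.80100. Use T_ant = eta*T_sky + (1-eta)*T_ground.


T_ant = 0.80100 * 207.16 + (1 - 0.80100) * 208.31 = 207.4 K

207.4 K


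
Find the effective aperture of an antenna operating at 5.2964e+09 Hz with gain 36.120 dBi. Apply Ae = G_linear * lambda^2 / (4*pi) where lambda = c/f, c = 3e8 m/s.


lambda = c / f = 3.0000e+08 / 5.2964e+09 = 0.05664225 m
G_linear = 10^(36.120/10) = 4092.607
Ae = G_linear * lambda^2 / (4*pi) = 4092.607 * 0.05664225^2 / (4*pi) = 1.045 m^2

1.045 m^2


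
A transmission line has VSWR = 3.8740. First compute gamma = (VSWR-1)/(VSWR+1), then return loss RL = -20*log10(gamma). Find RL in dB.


gamma = (3.8740 - 1) / (3.8740 + 1) = 0.5896594
RL = -20 * log10(0.5896594) = 4.588 dB

4.588 dB


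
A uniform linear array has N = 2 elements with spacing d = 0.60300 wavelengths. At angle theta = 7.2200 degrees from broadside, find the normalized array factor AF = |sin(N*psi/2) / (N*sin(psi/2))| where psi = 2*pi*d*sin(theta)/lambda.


psi = 2*pi*0.60300*sin(7.2200 deg) = 0.4761697 rad
AF = |sin(2*0.4761697/2) / (2*sin(0.4761697/2))| = 0.9718

0.9718


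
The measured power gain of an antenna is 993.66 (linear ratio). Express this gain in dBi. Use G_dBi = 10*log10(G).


G_dBi = 10 * log10(993.66) = 29.97 dBi

29.97 dBi


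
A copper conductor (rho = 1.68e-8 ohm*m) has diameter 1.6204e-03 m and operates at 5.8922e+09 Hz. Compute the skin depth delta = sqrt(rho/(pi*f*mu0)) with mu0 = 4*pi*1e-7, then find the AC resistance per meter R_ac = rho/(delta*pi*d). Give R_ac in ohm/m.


delta = sqrt(1.68e-8 / (pi * 5.8922e+09 * 4*pi*1e-7)) = 8.498378e-07 m
R_ac = 1.68e-8 / (8.498378e-07 * pi * 1.6204e-03) = 3.883 ohm/m

3.883 ohm/m


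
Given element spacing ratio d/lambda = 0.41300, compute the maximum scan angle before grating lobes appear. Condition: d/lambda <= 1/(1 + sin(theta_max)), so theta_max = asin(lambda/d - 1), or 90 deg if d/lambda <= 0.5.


lambda/d - 1 = 1/0.41300 - 1 = 1.421308 >= 1
d/lambda <= 0.5, so the array can scan to endfire without grating lobes: theta_max = 90 deg

90 deg


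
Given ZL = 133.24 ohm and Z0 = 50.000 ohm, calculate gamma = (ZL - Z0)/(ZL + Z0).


gamma = (133.24 - 50.000) / (133.24 + 50.000) = 0.4543

0.4543


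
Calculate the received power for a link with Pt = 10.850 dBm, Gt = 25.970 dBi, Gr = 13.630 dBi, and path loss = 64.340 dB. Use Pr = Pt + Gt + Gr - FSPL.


Pr = 10.850 + 25.970 + 13.630 - 64.340 = -13.89 dBm

-13.89 dBm


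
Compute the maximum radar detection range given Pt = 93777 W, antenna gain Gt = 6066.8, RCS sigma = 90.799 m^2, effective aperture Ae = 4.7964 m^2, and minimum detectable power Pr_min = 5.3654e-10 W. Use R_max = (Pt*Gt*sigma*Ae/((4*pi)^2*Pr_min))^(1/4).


R^4 = 93777*6066.8*90.799*4.7964 / ((4*pi)^2 * 5.3654e-10) = 2.924359e+18
R_max = 2.924359e+18^0.25 = 41353 m

41353 m


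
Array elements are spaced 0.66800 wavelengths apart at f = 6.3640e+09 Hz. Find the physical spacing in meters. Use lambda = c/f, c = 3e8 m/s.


lambda = c / f = 3.0000e+08 / 6.3640e+09 = 0.04714016 m
d = 0.66800 * 0.04714016 = 0.03149 m

0.03149 m


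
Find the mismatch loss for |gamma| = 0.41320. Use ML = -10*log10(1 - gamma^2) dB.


ML = -10 * log10(1 - 0.41320^2) = -10 * log10(0.82926576) = 0.8131 dB

0.8131 dB


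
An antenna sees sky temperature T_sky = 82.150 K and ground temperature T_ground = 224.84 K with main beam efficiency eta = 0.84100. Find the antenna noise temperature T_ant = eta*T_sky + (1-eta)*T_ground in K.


T_ant = 0.84100 * 82.150 + (1 - 0.84100) * 224.84 = 104.8 K

104.8 K


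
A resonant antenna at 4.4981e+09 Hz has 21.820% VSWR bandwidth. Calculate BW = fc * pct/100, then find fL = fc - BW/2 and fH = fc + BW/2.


BW = 4.4981e+09 * 21.820/100 = 9.814854e+08 Hz
fL = 4.4981e+09 - 9.814854e+08/2 = 4.007e+09 Hz
fH = 4.4981e+09 + 9.814854e+08/2 = 4.989e+09 Hz

BW=9.815e+08 Hz, fL=4.007e+09 Hz, fH=4.989e+09 Hz


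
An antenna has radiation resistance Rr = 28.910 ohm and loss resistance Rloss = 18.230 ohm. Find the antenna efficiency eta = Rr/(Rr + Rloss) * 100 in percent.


eta = 28.910 / (28.910 + 18.230) * 100 = 61.33%

61.33%


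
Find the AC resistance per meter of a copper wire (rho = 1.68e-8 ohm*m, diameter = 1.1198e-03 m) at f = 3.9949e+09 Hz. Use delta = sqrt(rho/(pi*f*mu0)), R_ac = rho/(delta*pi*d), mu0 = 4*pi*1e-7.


delta = sqrt(1.68e-8 / (pi * 3.9949e+09 * 4*pi*1e-7)) = 1.032100e-06 m
R_ac = 1.68e-8 / (1.032100e-06 * pi * 1.1198e-03) = 4.627 ohm/m

4.627 ohm/m


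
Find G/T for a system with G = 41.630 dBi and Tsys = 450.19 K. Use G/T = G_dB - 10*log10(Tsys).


G/T = 41.630 - 10*log10(450.19) = 41.630 - 26.53396 = 15.10 dB/K

15.10 dB/K


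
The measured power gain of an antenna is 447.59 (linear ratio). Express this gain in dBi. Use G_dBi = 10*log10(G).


G_dBi = 10 * log10(447.59) = 26.51 dBi

26.51 dBi


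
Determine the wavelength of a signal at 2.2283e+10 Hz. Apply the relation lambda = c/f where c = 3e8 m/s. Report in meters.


lambda = c / f = 3.0000e+08 / 2.2283e+10 = 0.01346 m

0.01346 m


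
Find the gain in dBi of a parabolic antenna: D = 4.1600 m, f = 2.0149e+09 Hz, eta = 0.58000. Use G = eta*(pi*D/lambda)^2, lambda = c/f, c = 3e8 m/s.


lambda = c / f = 3.0000e+08 / 2.0149e+09 = 0.1488908 m
G_linear = 0.58000 * (pi * 4.1600 / 0.1488908)^2 = 4468.674
G_dBi = 10 * log10(4468.674) = 36.50 dBi

36.50 dBi


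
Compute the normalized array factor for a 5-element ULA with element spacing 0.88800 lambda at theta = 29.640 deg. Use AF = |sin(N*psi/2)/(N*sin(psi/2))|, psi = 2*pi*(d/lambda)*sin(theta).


psi = 2*pi*0.88800*sin(29.640 deg) = 2.759319 rad
AF = |sin(5*2.759319/2) / (5*sin(2.759319/2))| = 0.1176

0.1176
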